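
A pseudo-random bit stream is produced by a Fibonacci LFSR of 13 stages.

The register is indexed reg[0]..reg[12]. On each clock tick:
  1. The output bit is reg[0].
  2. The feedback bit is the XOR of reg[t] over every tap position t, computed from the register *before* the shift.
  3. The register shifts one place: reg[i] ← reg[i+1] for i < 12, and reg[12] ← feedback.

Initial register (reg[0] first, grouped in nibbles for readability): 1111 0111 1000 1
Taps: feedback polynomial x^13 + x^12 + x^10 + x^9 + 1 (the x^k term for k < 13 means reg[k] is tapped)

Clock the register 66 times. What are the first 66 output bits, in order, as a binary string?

111101111000101110100011111010110111101011001011111001110111101010

tick  register→output (feedback)
  0  1111011110001→1 (0)
  1  1110111100010→1 (1)
  2  1101111000101→1 (1)
  3  1011110001011→1 (1)
  4  0111100010111→0 (0)
  5  1111000101110→1 (1)
  6  1110001011101→1 (0)
  7  1100010111010→1 (0)
  8  1000101110100→1 (0)
  9  0001011101000→0 (1)
 10  0010111010001→0 (1)
 11  0101110100011→0 (1)
 12  1011101000111→1 (1)
 13  0111010001111→0 (1)
 14  1110100011111→1 (0)
 15  1101000111110→1 (1)
 16  1010001111101→1 (0)
 17  0100011111010→0 (1)
 18  1000111110101→1 (1)
 19  0001111101011→0 (0)
 20  0011111010110→0 (1)
 21  0111110101101→0 (1)
 22  1111101011011→1 (1)
 23  1111010110111→1 (1)
 24  1110101101111→1 (0)
 25  1101011011110→1 (1)
 26  1010110111101→1 (0)
 27  0101101111010→0 (1)
 28  1011011110101→1 (1)
 29  0110111101011→0 (0)
 30  1101111010110→1 (0)
 31  1011110101100→1 (1)
 32  0111101011001→0 (0)
 33  1111010110010→1 (1)
 34  1110101100101→1 (1)
 35  1101011001011→1 (1)
 36  1010110010111→1 (1)
 37  0101100101111→0 (1)
 38  1011001011111→1 (0)
 39  0110010111110→0 (0)
 40  1100101111100→1 (1)
 41  1001011111001→1 (1)
 42  0010111110011→0 (1)
 43  0101111100111→0 (0)
 44  1011111001110→1 (1)
 45  0111110011101→0 (1)
 46  1111100111011→1 (1)
 47  1111001110111→1 (1)
 48  1110011101111→1 (0)
 49  1100111011110→1 (1)
 50  1001110111101→1 (0)
 51  0011101111010→0 (1)
 52  0111011110101→0 (0)
 53  1110111101010→1 (0)
 54  1101111010100→1 (0)
 55  1011110101000→1 (0)
 56  0111101010000→0 (0)
 57  1111010100000→1 (1)
 58  1110101000001→1 (0)
 59  1101010000010→1 (1)
 60  1010100000101→1 (1)
 61  0101000001011→0 (0)
 62  1010000010110→1 (0)
 63  0100000101100→0 (0)
 64  1000001011000→1 (0)
 65  0000010110000→0 (0)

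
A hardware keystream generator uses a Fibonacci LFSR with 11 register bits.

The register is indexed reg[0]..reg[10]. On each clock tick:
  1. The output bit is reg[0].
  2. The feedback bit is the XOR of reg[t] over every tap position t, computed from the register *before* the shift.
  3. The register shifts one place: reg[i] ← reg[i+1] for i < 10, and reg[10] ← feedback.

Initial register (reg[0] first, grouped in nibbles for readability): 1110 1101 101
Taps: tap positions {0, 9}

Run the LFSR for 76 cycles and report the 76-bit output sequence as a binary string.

1110110110110001110001111100101001100001000011111101010011001000101101000001

k : reg_k → out_k, fb_k
0: 11101101101 → 1, fb=1
1: 11011011011 → 1, fb=0
2: 10110110110 → 1, fb=0
3: 01101101100 → 0, fb=0
4: 11011011000 → 1, fb=1
5: 10110110001 → 1, fb=1
6: 01101100011 → 0, fb=1
7: 11011000111 → 1, fb=0
8: 10110001110 → 1, fb=0
9: 01100011100 → 0, fb=0
10: 11000111000 → 1, fb=1
11: 10001110001 → 1, fb=1
12: 00011100011 → 0, fb=1
13: 00111000111 → 0, fb=1
14: 01110001111 → 0, fb=1
15: 11100011111 → 1, fb=0
16: 11000111110 → 1, fb=0
17: 10001111100 → 1, fb=1
18: 00011111001 → 0, fb=0
19: 00111110010 → 0, fb=1
20: 01111100101 → 0, fb=0
21: 11111001010 → 1, fb=0
22: 11110010100 → 1, fb=1
23: 11100101001 → 1, fb=1
24: 11001010011 → 1, fb=0
25: 10010100110 → 1, fb=0
26: 00101001100 → 0, fb=0
27: 01010011000 → 0, fb=0
28: 10100110000 → 1, fb=1
29: 01001100001 → 0, fb=0
30: 10011000010 → 1, fb=0
31: 00110000100 → 0, fb=0
32: 01100001000 → 0, fb=0
33: 11000010000 → 1, fb=1
34: 10000100001 → 1, fb=1
35: 00001000011 → 0, fb=1
36: 00010000111 → 0, fb=1
37: 00100001111 → 0, fb=1
38: 01000011111 → 0, fb=1
39: 10000111111 → 1, fb=0
40: 00001111110 → 0, fb=1
41: 00011111101 → 0, fb=0
42: 00111111010 → 0, fb=1
43: 01111110101 → 0, fb=0
44: 11111101010 → 1, fb=0
45: 11111010100 → 1, fb=1
46: 11110101001 → 1, fb=1
47: 11101010011 → 1, fb=0
48: 11010100110 → 1, fb=0
49: 10101001100 → 1, fb=1
50: 01010011001 → 0, fb=0
51: 10100110010 → 1, fb=0
52: 01001100100 → 0, fb=0
53: 10011001000 → 1, fb=1
54: 00110010001 → 0, fb=0
55: 01100100010 → 0, fb=1
56: 11001000101 → 1, fb=1
57: 10010001011 → 1, fb=0
58: 00100010110 → 0, fb=1
59: 01000101101 → 0, fb=0
60: 10001011010 → 1, fb=0
61: 00010110100 → 0, fb=0
62: 00101101000 → 0, fb=0
63: 01011010000 → 0, fb=0
64: 10110100000 → 1, fb=1
65: 01101000001 → 0, fb=0
66: 11010000010 → 1, fb=0
67: 10100000100 → 1, fb=1
68: 01000001001 → 0, fb=0
69: 10000010010 → 1, fb=0
70: 00000100100 → 0, fb=0
71: 00001001000 → 0, fb=0
72: 00010010000 → 0, fb=0
73: 00100100000 → 0, fb=0
74: 01001000000 → 0, fb=0
75: 10010000000 → 1, fb=1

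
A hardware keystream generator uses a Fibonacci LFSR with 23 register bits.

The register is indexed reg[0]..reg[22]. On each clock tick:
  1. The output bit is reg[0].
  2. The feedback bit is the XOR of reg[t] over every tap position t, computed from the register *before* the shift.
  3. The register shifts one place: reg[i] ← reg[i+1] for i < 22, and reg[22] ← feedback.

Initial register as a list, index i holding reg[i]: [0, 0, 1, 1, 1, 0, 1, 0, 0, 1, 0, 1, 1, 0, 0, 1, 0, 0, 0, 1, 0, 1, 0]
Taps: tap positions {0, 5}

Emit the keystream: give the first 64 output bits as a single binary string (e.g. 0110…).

0011101001011001000101001110001011110111000100010111100000101010

tick  register→output (feedback)
  0  00111010010110010001010→0 (0)
  1  01110100101100100010100→0 (1)
  2  11101001011001000101001→1 (1)
  3  11010010110010001010011→1 (1)
  4  10100101100100010100111→1 (0)
  5  01001011001000101001110→0 (0)
  6  10010110010001010011100→1 (0)
  7  00101100100010100111000→0 (1)
  8  01011001000101001110001→0 (0)
  9  10110010001010011100010→1 (1)
 10  01100100010100111000101→0 (1)
 11  11001000101001110001011→1 (1)
 12  10010001010011100010111→1 (1)
 13  00100010100111000101111→0 (0)
 14  01000101001110001011110→0 (1)
 15  10001010011100010111101→1 (1)
 16  00010100111000101111011→0 (1)
 17  00101001110001011110111→0 (0)
 18  01010011100010111101110→0 (0)
 19  10100111000101111011100→1 (0)
 20  01001110001011110111000→0 (1)
 21  10011100010111101110001→1 (0)
 22  00111000101111011100010→0 (0)
 23  01110001011110111000100→0 (0)
 24  11100010111101110001000→1 (1)
 25  11000101111011100010001→1 (0)
 26  10001011110111000100010→1 (1)
 27  00010111101110001000101→0 (1)
 28  00101111011100010001011→0 (1)
 29  01011110111000100010111→0 (1)
 30  10111101110001000101111→1 (0)
 31  01111011100010001011110→0 (0)
 32  11110111000100010111100→1 (0)
 33  11101110001000101111000→1 (0)
 34  11011100010001011110000→1 (0)
 35  10111000100010111100000→1 (1)
 36  01110001000101111000001→0 (0)
 37  11100010001011110000010→1 (1)
 38  11000100010111100000101→1 (0)
 39  10001000101111000001010→1 (1)
 40  00010001011110000010101→0 (0)
 41  00100010111100000101010→0 (0)
 42  01000101111000001010100→0 (1)
 43  10001011110000010101001→1 (1)
 44  00010111100000101010011→0 (1)
 45  00101111000001010100111→0 (1)
 46  01011110000010101001111→0 (1)
 47  10111100000101010011111→1 (0)
 48  01111000001010100111110→0 (0)
 49  11110000010101001111100→1 (1)
 50  11100000101010011111001→1 (1)
 51  11000001010100111110011→1 (1)
 52  10000010101001111100111→1 (1)
 53  00000101010011111001111→0 (1)
 54  00001010100111110011111→0 (0)
 55  00010101001111100111110→0 (1)
 56  00101010011111001111101→0 (0)
 57  01010100111110011111010→0 (1)
 58  10101001111100111110101→1 (1)
 59  01010011111001111101011→0 (0)
 60  10100111110011111010110→1 (0)
 61  01001111100111110101100→0 (1)
 62  10011111001111101011001→1 (0)
 63  00111110011111010110010→0 (1)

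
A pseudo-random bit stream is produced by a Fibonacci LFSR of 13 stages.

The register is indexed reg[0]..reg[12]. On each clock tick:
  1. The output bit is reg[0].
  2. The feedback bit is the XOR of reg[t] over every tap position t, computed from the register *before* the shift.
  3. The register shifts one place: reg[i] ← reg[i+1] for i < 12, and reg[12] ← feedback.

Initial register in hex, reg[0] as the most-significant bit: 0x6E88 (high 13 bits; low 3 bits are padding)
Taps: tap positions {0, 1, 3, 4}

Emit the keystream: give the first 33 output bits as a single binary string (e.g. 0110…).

011011101000100101111010001111111

k : reg_k → out_k, fb_k
0: 0110111010001 → 0, fb=0
1: 1101110100010 → 1, fb=0
2: 1011101000100 → 1, fb=1
3: 0111010001001 → 0, fb=0
4: 1110100010010 → 1, fb=1
5: 1101000100101 → 1, fb=1
6: 1010001001011 → 1, fb=1
7: 0100010010111 → 0, fb=1
8: 1000100101111 → 1, fb=0
9: 0001001011110 → 0, fb=1
10: 0010010111101 → 0, fb=0
11: 0100101111010 → 0, fb=0
12: 1001011110100 → 1, fb=0
13: 0010111101000 → 0, fb=1
14: 0101111010001 → 0, fb=1
15: 1011110100011 → 1, fb=1
16: 0111101000111 → 0, fb=1
17: 1111010001111 → 1, fb=1
18: 1110100011111 → 1, fb=1
19: 1101000111111 → 1, fb=1
20: 1010001111111 → 1, fb=1
21: 0100011111111 → 0, fb=1
22: 1000111111111 → 1, fb=0
23: 0001111111110 → 0, fb=0
24: 0011111111100 → 0, fb=0
25: 0111111111000 → 0, fb=1
26: 1111111110001 → 1, fb=0
27: 1111111100010 → 1, fb=0
28: 1111111000100 → 1, fb=0
29: 1111110001000 → 1, fb=0
30: 1111100010000 → 1, fb=0
31: 1111000100000 → 1, fb=1
32: 1110001000001 → 1, fb=0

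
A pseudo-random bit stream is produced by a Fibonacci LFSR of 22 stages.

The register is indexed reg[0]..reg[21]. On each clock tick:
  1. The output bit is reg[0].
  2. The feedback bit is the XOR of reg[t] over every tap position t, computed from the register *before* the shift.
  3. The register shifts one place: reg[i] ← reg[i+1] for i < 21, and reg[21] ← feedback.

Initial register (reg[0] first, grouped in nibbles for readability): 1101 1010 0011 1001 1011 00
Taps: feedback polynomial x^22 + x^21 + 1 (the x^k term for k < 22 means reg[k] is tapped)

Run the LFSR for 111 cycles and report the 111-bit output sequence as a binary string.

110110100011100110110010010011110100010010001110001010011110001111010000110001010000101001111101111001111100111

k : reg_k → out_k, fb_k
0: 1101101000111001101100 → 1, fb=1
1: 1011010001110011011001 → 1, fb=0
2: 0110100011100110110010 → 0, fb=0
3: 1101000111001101100100 → 1, fb=1
4: 1010001110011011001001 → 1, fb=0
5: 0100011100110110010010 → 0, fb=0
6: 1000111001101100100100 → 1, fb=1
7: 0001110011011001001001 → 0, fb=1
8: 0011100110110010010011 → 0, fb=1
9: 0111001101100100100111 → 0, fb=1
10: 1110011011001001001111 → 1, fb=0
11: 1100110110010010011110 → 1, fb=1
12: 1001101100100100111101 → 1, fb=0
13: 0011011001001001111010 → 0, fb=0
14: 0110110010010011110100 → 0, fb=0
15: 1101100100100111101000 → 1, fb=1
16: 1011001001001111010001 → 1, fb=0
17: 0110010010011110100010 → 0, fb=0
18: 1100100100111101000100 → 1, fb=1
19: 1001001001111010001001 → 1, fb=0
20: 0010010011110100010010 → 0, fb=0
21: 0100100111101000100100 → 0, fb=0
22: 1001001111010001001000 → 1, fb=1
23: 0010011110100010010001 → 0, fb=1
24: 0100111101000100100011 → 0, fb=1
25: 1001111010001001000111 → 1, fb=0
26: 0011110100010010001110 → 0, fb=0
27: 0111101000100100011100 → 0, fb=0
28: 1111010001001000111000 → 1, fb=1
29: 1110100010010001110001 → 1, fb=0
30: 1101000100100011100010 → 1, fb=1
31: 1010001001000111000101 → 1, fb=0
32: 0100010010001110001010 → 0, fb=0
33: 1000100100011100010100 → 1, fb=1
34: 0001001000111000101001 → 0, fb=1
35: 0010010001110001010011 → 0, fb=1
36: 0100100011100010100111 → 0, fb=1
37: 1001000111000101001111 → 1, fb=0
38: 0010001110001010011110 → 0, fb=0
39: 0100011100010100111100 → 0, fb=0
40: 1000111000101001111000 → 1, fb=1
41: 0001110001010011110001 → 0, fb=1
42: 0011100010100111100011 → 0, fb=1
43: 0111000101001111000111 → 0, fb=1
44: 1110001010011110001111 → 1, fb=0
45: 1100010100111100011110 → 1, fb=1
46: 1000101001111000111101 → 1, fb=0
47: 0001010011110001111010 → 0, fb=0
48: 0010100111100011110100 → 0, fb=0
49: 0101001111000111101000 → 0, fb=0
50: 1010011110001111010000 → 1, fb=1
51: 0100111100011110100001 → 0, fb=1
52: 1001111000111101000011 → 1, fb=0
53: 0011110001111010000110 → 0, fb=0
54: 0111100011110100001100 → 0, fb=0
55: 1111000111101000011000 → 1, fb=1
56: 1110001111010000110001 → 1, fb=0
57: 1100011110100001100010 → 1, fb=1
58: 1000111101000011000101 → 1, fb=0
59: 0001111010000110001010 → 0, fb=0
60: 0011110100001100010100 → 0, fb=0
61: 0111101000011000101000 → 0, fb=0
62: 1111010000110001010000 → 1, fb=1
63: 1110100001100010100001 → 1, fb=0
64: 1101000011000101000010 → 1, fb=1
65: 1010000110001010000101 → 1, fb=0
66: 0100001100010100001010 → 0, fb=0
67: 1000011000101000010100 → 1, fb=1
68: 0000110001010000101001 → 0, fb=1
69: 0001100010100001010011 → 0, fb=1
70: 0011000101000010100111 → 0, fb=1
71: 0110001010000101001111 → 0, fb=1
72: 1100010100001010011111 → 1, fb=0
73: 1000101000010100111110 → 1, fb=1
74: 0001010000101001111101 → 0, fb=1
75: 0010100001010011111011 → 0, fb=1
76: 0101000010100111110111 → 0, fb=1
77: 1010000101001111101111 → 1, fb=0
78: 0100001010011111011110 → 0, fb=0
79: 1000010100111110111100 → 1, fb=1
80: 0000101001111101111001 → 0, fb=1
81: 0001010011111011110011 → 0, fb=1
82: 0010100111110111100111 → 0, fb=1
83: 0101001111101111001111 → 0, fb=1
84: 1010011111011110011111 → 1, fb=0
85: 0100111110111100111110 → 0, fb=0
86: 1001111101111001111100 → 1, fb=1
87: 0011111011110011111001 → 0, fb=1
88: 0111110111100111110011 → 0, fb=1
89: 1111101111001111100111 → 1, fb=0
90: 1111011110011111001110 → 1, fb=1
91: 1110111100111110011101 → 1, fb=0
92: 1101111001111100111010 → 1, fb=1
93: 1011110011111001110101 → 1, fb=0
94: 0111100111110011101010 → 0, fb=0
95: 1111001111100111010100 → 1, fb=1
96: 1110011111001110101001 → 1, fb=0
97: 1100111110011101010010 → 1, fb=1
98: 1001111100111010100101 → 1, fb=0
99: 0011111001110101001010 → 0, fb=0
100: 0111110011101010010100 → 0, fb=0
101: 1111100111010100101000 → 1, fb=1
102: 1111001110101001010001 → 1, fb=0
103: 1110011101010010100010 → 1, fb=1
104: 1100111010100101000101 → 1, fb=0
105: 1001110101001010001010 → 1, fb=1
106: 0011101010010100010101 → 0, fb=1
107: 0111010100101000101011 → 0, fb=1
108: 1110101001010001010111 → 1, fb=0
109: 1101010010100010101110 → 1, fb=1
110: 1010100101000101011101 → 1, fb=0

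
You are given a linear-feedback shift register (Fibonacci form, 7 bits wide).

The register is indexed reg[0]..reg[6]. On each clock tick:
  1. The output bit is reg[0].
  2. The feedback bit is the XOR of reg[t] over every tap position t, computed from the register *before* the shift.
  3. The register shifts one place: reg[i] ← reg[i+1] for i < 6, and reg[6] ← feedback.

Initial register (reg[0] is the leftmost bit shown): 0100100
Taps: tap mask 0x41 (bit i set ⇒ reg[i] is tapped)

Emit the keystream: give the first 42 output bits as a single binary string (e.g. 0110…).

010010001110000101111100101011100110100010

tick  register→output (feedback)
  0  0100100→0 (0)
  1  1001000→1 (1)
  2  0010001→0 (1)
  3  0100011→0 (1)
  4  1000111→1 (0)
  5  0001110→0 (0)
  6  0011100→0 (0)
  7  0111000→0 (0)
  8  1110000→1 (1)
  9  1100001→1 (0)
 10  1000010→1 (1)
 11  0000101→0 (1)
 12  0001011→0 (1)
 13  0010111→0 (1)
 14  0101111→0 (1)
 15  1011111→1 (0)
 16  0111110→0 (0)
 17  1111100→1 (1)
 18  1111001→1 (0)
 19  1110010→1 (1)
 20  1100101→1 (0)
 21  1001010→1 (1)
 22  0010101→0 (1)
 23  0101011→0 (1)
 24  1010111→1 (0)
 25  0101110→0 (0)
 26  1011100→1 (1)
 27  0111001→0 (1)
 28  1110011→1 (0)
 29  1100110→1 (1)
 30  1001101→1 (0)
 31  0011010→0 (0)
 32  0110100→0 (0)
 33  1101000→1 (1)
 34  1010001→1 (0)
 35  0100010→0 (0)
 36  1000100→1 (1)
 37  0001001→0 (1)
 38  0010011→0 (1)
 39  0100111→0 (1)
 40  1001111→1 (0)
 41  0011110→0 (0)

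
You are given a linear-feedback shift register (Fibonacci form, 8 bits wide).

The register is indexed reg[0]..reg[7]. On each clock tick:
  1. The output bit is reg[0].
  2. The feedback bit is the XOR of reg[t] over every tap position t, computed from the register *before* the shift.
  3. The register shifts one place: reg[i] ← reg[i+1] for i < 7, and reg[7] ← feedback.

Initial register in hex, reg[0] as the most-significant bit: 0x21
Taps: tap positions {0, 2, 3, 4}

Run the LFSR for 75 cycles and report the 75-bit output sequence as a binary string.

tick  register→output (feedback)
  0  00100001→0 (1)
  1  01000011→0 (0)
  2  10000110→1 (1)
  3  00001101→0 (1)
  4  00011011→0 (0)
  5  00110110→0 (0)
  6  01101100→0 (0)
  7  11011000→1 (1)
  8  10110001→1 (1)
  9  01100011→0 (1)
 10  11000111→1 (1)
 11  10001111→1 (0)
 12  00011110→0 (0)
 13  00111100→0 (1)
 14  01111001→0 (1)
 15  11110011→1 (1)
 16  11100111→1 (0)
 17  11001110→1 (0)
 18  10011100→1 (1)
 19  00111001→0 (1)
 20  01110011→0 (0)
 21  11100110→1 (0)
 22  11001100→1 (0)
 23  10011000→1 (1)
 24  00110001→0 (0)
 25  01100010→0 (1)
 26  11000101→1 (1)
 27  10001011→1 (0)
 28  00010110→0 (1)
 29  00101101→0 (0)
 30  01011010→0 (0)
 31  10110100→1 (1)
 32  01101001→0 (0)
 33  11010010→1 (0)
 34  10100100→1 (0)
 35  01001000→0 (1)
 36  10010001→1 (0)
 37  00100010→0 (1)
 38  01000101→0 (0)
 39  10001010→1 (0)
 40  00010100→0 (1)
 41  00101001→0 (0)
 42  01010010→0 (1)
 43  10100101→1 (0)
 44  01001010→0 (1)
 45  10010101→1 (0)
 46  00101010→0 (0)
 47  01010100→0 (1)
 48  10101001→1 (1)
 49  01010011→0 (1)
 50  10100111→1 (0)
 51  01001110→0 (1)
 52  10011101→1 (1)
 53  00111011→0 (1)
 54  01110111→0 (0)
 55  11101110→1 (1)
 56  11011101→1 (1)
 57  10111011→1 (0)
 58  01110110→0 (0)
 59  11101100→1 (1)
 60  11011001→1 (1)
 61  10110011→1 (1)
 62  01100111→0 (1)
 63  11001111→1 (0)
 64  10011110→1 (1)
 65  00111101→0 (1)
 66  01111011→0 (1)
 67  11110111→1 (1)
 68  11101111→1 (1)
 69  11011111→1 (1)
 70  10111111→1 (0)
 71  01111110→0 (1)
 72  11111101→1 (0)
 73  11111010→1 (0)
 74  11110100→1 (1)

001000011011000111100111001100010110100100010100101010011101110110011110111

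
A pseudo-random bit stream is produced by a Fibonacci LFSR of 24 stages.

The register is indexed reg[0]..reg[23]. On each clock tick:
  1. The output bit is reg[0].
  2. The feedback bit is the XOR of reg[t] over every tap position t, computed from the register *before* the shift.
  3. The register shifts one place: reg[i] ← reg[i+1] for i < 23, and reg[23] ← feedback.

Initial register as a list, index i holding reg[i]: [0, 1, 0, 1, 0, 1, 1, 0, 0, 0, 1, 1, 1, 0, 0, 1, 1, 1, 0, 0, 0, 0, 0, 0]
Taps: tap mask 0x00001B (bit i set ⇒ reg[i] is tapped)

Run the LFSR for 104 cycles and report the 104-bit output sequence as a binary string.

tick  register→output (feedback)
  0  010101100011100111000000→0 (0)
  1  101011000111001110000000→1 (0)
  2  010110001110011100000000→0 (1)
  3  101100011100111000000001→1 (0)
  4  011000111001110000000010→0 (1)
  5  110001110011100000000101→1 (0)
  6  100011100111000000001010→1 (0)
  7  000111001110000000010100→0 (0)
  8  001110011100000000101000→0 (0)
  9  011100111000000001010000→0 (0)
 10  111001110000000010100000→1 (0)
 11  110011100000000101000000→1 (1)
 12  100111000000001010000001→1 (1)
 13  001110000000010100000011→0 (0)
 14  011100000000101000000110→0 (0)
 15  111000000001010000001100→1 (0)
 16  110000000010100000011000→1 (0)
 17  100000000101000000110000→1 (1)
 18  000000001010000001100001→0 (0)
 19  000000010100000011000010→0 (0)
 20  000000101000000110000100→0 (0)
 21  000001010000001100001000→0 (0)
 22  000010100000011000010000→0 (1)
 23  000101000000110000100001→0 (1)
 24  001010000001100001000011→0 (1)
 25  010100000011000010000111→0 (0)
 26  101000000110000100001110→1 (1)
 27  010000001100001000011101→0 (1)
 28  100000011000010000111011→1 (1)
 29  000000110000100001110111→0 (0)
 30  000001100001000011101110→0 (0)
 31  000011000010000111011100→0 (1)
 32  000110000100001110111001→0 (0)
 33  001100001000011101110010→0 (1)
 34  011000010000111011100101→0 (1)
 35  110000100001110111001011→1 (0)
 36  100001000011101110010110→1 (1)
 37  000010000111011100101101→0 (1)
 38  000100001110111001011011→0 (1)
 39  001000011101110010110111→0 (0)
 40  010000111011100101101110→0 (1)
 41  100001110111001011011101→1 (1)
 42  000011101110010110111011→0 (1)
 43  000111011100101101110111→0 (0)
 44  001110111001011011101110→0 (0)
 45  011101110010110111011100→0 (0)
 46  111011100101101110111000→1 (1)
 47  110111001011011101110001→1 (0)
 48  101110010110111011100010→1 (1)
 49  011100101101110111000101→0 (0)
 50  111001011011101110001010→1 (0)
 51  110010110111011100010100→1 (1)
 52  100101101110111000101001→1 (0)
 53  001011011101110001010010→0 (1)
 54  010110111011100010100101→0 (1)
 55  101101110111000101001011→1 (0)
 56  011011101110001010010110→0 (0)
 57  110111011100010100101100→1 (0)
 58  101110111000101001011000→1 (1)
 59  011101110001010010110001→0 (0)
 60  111011100010100101100010→1 (1)
 61  110111000101001011000101→1 (0)
 62  101110001010010110001010→1 (1)
 63  011100010100101100010101→0 (0)
 64  111000101001011000101010→1 (0)
 65  110001010010110001010100→1 (0)
 66  100010100101100010101000→1 (0)
 67  000101001011000101010000→0 (1)
 68  001010010110001010100001→0 (1)
 69  010100101100010101000011→0 (0)
 70  101001011000101010000110→1 (1)
 71  010010110001010100001101→0 (0)
 72  100101100010101000011010→1 (0)
 73  001011000101010000110100→0 (1)
 74  010110001010100001101001→0 (1)
 75  101100010101000011010011→1 (0)
 76  011000101010000110100110→0 (1)
 77  110001010100001101001101→1 (0)
 78  100010101000011010011010→1 (0)
 79  000101010000110100110100→0 (1)
 80  001010100001101001101001→0 (1)
 81  010101000011010011010011→0 (0)
 82  101010000110100110100110→1 (0)
 83  010100001101001101001100→0 (0)
 84  101000011010011010011000→1 (1)
 85  010000110100110100110001→0 (1)
 86  100001101001101001100011→1 (1)
 87  000011010011010011000111→0 (1)
 88  000110100110100110001111→0 (0)
 89  001101001101001100011110→0 (1)
 90  011010011010011000111101→0 (0)
 91  110100110100110001111010→1 (1)
 92  101001101001100011110101→1 (1)
 93  010011010011000111101011→0 (0)
 94  100110100110001111010110→1 (1)
 95  001101001100011110101101→0 (1)
 96  011010011000111101011011→0 (0)
 97  110100110001111010110110→1 (1)
 98  101001100011110101101101→1 (1)
 99  010011000111101011011011→0 (0)
100  100110001111010110110110→1 (1)
101  001100011110101101101101→0 (1)
102  011000111101011011011011→0 (1)
103  110001111010110110110111→1 (0)

01010110001110011100000000101000000110000100001110111001011011101110001010010110001010100001101001101001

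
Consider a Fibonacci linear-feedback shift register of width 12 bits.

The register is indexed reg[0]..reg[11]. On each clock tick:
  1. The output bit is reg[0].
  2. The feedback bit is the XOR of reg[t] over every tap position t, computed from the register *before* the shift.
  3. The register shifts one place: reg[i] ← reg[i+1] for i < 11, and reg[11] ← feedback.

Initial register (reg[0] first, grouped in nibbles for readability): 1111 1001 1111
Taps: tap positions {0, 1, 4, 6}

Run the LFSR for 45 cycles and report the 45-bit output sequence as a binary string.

111110011111111010100100000010101110000010010

tick  register→output (feedback)
  0  111110011111→1 (1)
  1  111100111111→1 (1)
  2  111001111111→1 (1)
  3  110011111111→1 (0)
  4  100111111110→1 (1)
  5  001111111101→0 (0)
  6  011111111010→0 (1)
  7  111111110101→1 (0)
  8  111111101010→1 (0)
  9  111111010100→1 (1)
 10  111110101001→1 (0)
 11  111101010010→1 (0)
 12  111010100100→1 (0)
 13  110101001000→1 (0)
 14  101010010000→1 (0)
 15  010100100000→0 (0)
 16  101001000000→1 (1)
 17  010010000001→0 (0)
 18  100100000010→1 (1)
 19  001000000101→0 (0)
 20  010000001010→0 (1)
 21  100000010101→1 (1)
 22  000000101011→0 (1)
 23  000001010111→0 (0)
 24  000010101110→0 (0)
 25  000101011100→0 (0)
 26  001010111000→0 (0)
 27  010101110000→0 (0)
 28  101011100000→1 (1)
 29  010111000001→0 (0)
 30  101110000010→1 (0)
 31  011100000100→0 (1)
 32  111000001001→1 (0)
 33  110000010010→1 (0)
 34  100000100100→1 (0)
 35  000001001000→0 (0)
 36  000010010000→0 (1)
 37  000100100001→0 (1)
 38  001001000011→0 (0)
 39  010010000110→0 (0)
 40  100100001100→1 (1)
 41  001000011001→0 (0)
 42  010000110010→0 (0)
 43  100001100100→1 (0)
 44  000011001000→0 (1)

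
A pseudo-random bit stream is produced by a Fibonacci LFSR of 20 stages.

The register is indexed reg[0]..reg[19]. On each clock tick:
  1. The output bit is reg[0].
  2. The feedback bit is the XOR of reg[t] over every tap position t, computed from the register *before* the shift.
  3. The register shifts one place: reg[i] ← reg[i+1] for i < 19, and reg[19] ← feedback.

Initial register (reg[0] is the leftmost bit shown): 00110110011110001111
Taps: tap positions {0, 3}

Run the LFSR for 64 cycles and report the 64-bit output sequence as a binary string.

k : reg_k → out_k, fb_k
0: 00110110011110001111 → 0, fb=1
1: 01101100111100011111 → 0, fb=0
2: 11011001111000111110 → 1, fb=0
3: 10110011110001111100 → 1, fb=0
4: 01100111100011111000 → 0, fb=0
5: 11001111000111110000 → 1, fb=1
6: 10011110001111100001 → 1, fb=0
7: 00111100011111000010 → 0, fb=1
8: 01111000111110000101 → 0, fb=1
9: 11110001111100001011 → 1, fb=0
10: 11100011111000010110 → 1, fb=1
11: 11000111110000101101 → 1, fb=1
12: 10001111100001011011 → 1, fb=1
13: 00011111000010110111 → 0, fb=1
14: 00111110000101101111 → 0, fb=1
15: 01111100001011011111 → 0, fb=1
16: 11111000010110111111 → 1, fb=0
17: 11110000101101111110 → 1, fb=0
18: 11100001011011111100 → 1, fb=1
19: 11000010110111111001 → 1, fb=1
20: 10000101101111110011 → 1, fb=1
21: 00001011011111100111 → 0, fb=0
22: 00010110111111001110 → 0, fb=1
23: 00101101111110011101 → 0, fb=0
24: 01011011111100111010 → 0, fb=1
25: 10110111111001110101 → 1, fb=0
26: 01101111110011101010 → 0, fb=0
27: 11011111100111010100 → 1, fb=0
28: 10111111001110101000 → 1, fb=0
29: 01111110011101010000 → 0, fb=1
30: 11111100111010100001 → 1, fb=0
31: 11111001110101000010 → 1, fb=0
32: 11110011101010000100 → 1, fb=0
33: 11100111010100001000 → 1, fb=1
34: 11001110101000010001 → 1, fb=1
35: 10011101010000100011 → 1, fb=0
36: 00111010100001000110 → 0, fb=1
37: 01110101000010001101 → 0, fb=1
38: 11101010000100011011 → 1, fb=1
39: 11010100001000110111 → 1, fb=0
40: 10101000010001101110 → 1, fb=1
41: 01010000100011011101 → 0, fb=1
42: 10100001000110111011 → 1, fb=1
43: 01000010001101110111 → 0, fb=0
44: 10000100011011101110 → 1, fb=1
45: 00001000110111011101 → 0, fb=0
46: 00010001101110111010 → 0, fb=1
47: 00100011011101110101 → 0, fb=0
48: 01000110111011101010 → 0, fb=0
49: 10001101110111010100 → 1, fb=1
50: 00011011101110101001 → 0, fb=1
51: 00110111011101010011 → 0, fb=1
52: 01101110111010100111 → 0, fb=0
53: 11011101110101001110 → 1, fb=0
54: 10111011101010011100 → 1, fb=0
55: 01110111010100111000 → 0, fb=1
56: 11101110101001110001 → 1, fb=1
57: 11011101010011100011 → 1, fb=0
58: 10111010100111000110 → 1, fb=0
59: 01110101001110001100 → 0, fb=1
60: 11101010011100011001 → 1, fb=1
61: 11010100111000110011 → 1, fb=0
62: 10101001110001100110 → 1, fb=1
63: 01010011100011001101 → 0, fb=1

0011011001111000111110000101101111110011101010000100011011101110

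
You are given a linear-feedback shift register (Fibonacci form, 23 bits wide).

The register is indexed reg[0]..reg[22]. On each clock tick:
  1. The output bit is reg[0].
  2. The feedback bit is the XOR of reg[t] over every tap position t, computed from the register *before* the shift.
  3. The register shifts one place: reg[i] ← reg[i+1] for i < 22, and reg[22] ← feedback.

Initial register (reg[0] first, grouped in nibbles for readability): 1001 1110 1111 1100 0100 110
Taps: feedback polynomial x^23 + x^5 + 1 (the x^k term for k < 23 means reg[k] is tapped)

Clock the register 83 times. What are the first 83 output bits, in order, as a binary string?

step | reg (before) | out | fb
   0 | 10011110111111000100110 | 1 | 0
   1 | 00111101111110001001100 | 0 | 1
   2 | 01111011111100010011001 | 0 | 0
   3 | 11110111111000100110010 | 1 | 0
   4 | 11101111110001001100100 | 1 | 0
   5 | 11011111100010011001000 | 1 | 0
   6 | 10111111000100110010000 | 1 | 0
   7 | 01111110001001100100000 | 0 | 1
   8 | 11111100010011001000001 | 1 | 0
   9 | 11111000100110010000010 | 1 | 1
  10 | 11110001001100100000101 | 1 | 1
  11 | 11100010011001000001011 | 1 | 1
  12 | 11000100110010000010111 | 1 | 0
  13 | 10001001100100000101110 | 1 | 1
  14 | 00010011001000001011101 | 0 | 0
  15 | 00100110010000010111010 | 0 | 1
  16 | 01001100100000101110101 | 0 | 1
  17 | 10011001000001011101011 | 1 | 1
  18 | 00110010000010111010111 | 0 | 0
  19 | 01100100000101110101110 | 0 | 1
  20 | 11001000001011101011101 | 1 | 1
  21 | 10010000010111010111011 | 1 | 1
  22 | 00100000101110101110111 | 0 | 0
  23 | 01000001011101011101110 | 0 | 0
  24 | 10000010111010111011100 | 1 | 1
  25 | 00000101110101110111001 | 0 | 1
  26 | 00001011101011101110011 | 0 | 0
  27 | 00010111010111011100110 | 0 | 1
  28 | 00101110101110111001101 | 0 | 1
  29 | 01011101011101110011011 | 0 | 1
  30 | 10111010111011100110111 | 1 | 1
  31 | 01110101110111001101111 | 0 | 1
  32 | 11101011101110011011111 | 1 | 1
  33 | 11010111011100110111111 | 1 | 0
  34 | 10101110111001101111110 | 1 | 0
  35 | 01011101110011011111100 | 0 | 1
  36 | 10111011100110111111001 | 1 | 1
  37 | 01110111001101111110011 | 0 | 1
  38 | 11101110011011111100111 | 1 | 0
  39 | 11011100110111111001110 | 1 | 0
  40 | 10111001101111110011100 | 1 | 1
  41 | 01110011011111100111001 | 0 | 0
  42 | 11100110111111001110010 | 1 | 0
  43 | 11001101111110011100100 | 1 | 0
  44 | 10011011111100111001000 | 1 | 1
  45 | 00110111111001110010001 | 0 | 1
  46 | 01101111110011100100011 | 0 | 1
  47 | 11011111100111001000111 | 1 | 0
  48 | 10111111001110010001110 | 1 | 0
  49 | 01111110011100100011100 | 0 | 1
  50 | 11111100111001000111001 | 1 | 0
  51 | 11111001110010001110010 | 1 | 1
  52 | 11110011100100011100101 | 1 | 1
  53 | 11100111001000111001011 | 1 | 0
  54 | 11001110010001110010110 | 1 | 0
  55 | 10011100100011100101100 | 1 | 0
  56 | 00111001000111001011000 | 0 | 0
  57 | 01110010001110010110000 | 0 | 0
  58 | 11100100011100101100000 | 1 | 0
  59 | 11001000111001011000000 | 1 | 1
  60 | 10010001110010110000001 | 1 | 1
  61 | 00100011100101100000011 | 0 | 0
  62 | 01000111001011000000110 | 0 | 1
  63 | 10001110010110000001101 | 1 | 0
  64 | 00011100101100000011010 | 0 | 1
  65 | 00111001011000000110101 | 0 | 0
  66 | 01110010110000001101010 | 0 | 0
  67 | 11100101100000011010100 | 1 | 0
  68 | 11001011000000110101000 | 1 | 1
  69 | 10010110000001101010001 | 1 | 0
  70 | 00101100000011010100010 | 0 | 1
  71 | 01011000000110101000101 | 0 | 0
  72 | 10110000001101010001010 | 1 | 1
  73 | 01100000011010100010101 | 0 | 0
  74 | 11000000110101000101010 | 1 | 1
  75 | 10000001101010001010101 | 1 | 1
  76 | 00000011010100010101011 | 0 | 0
  77 | 00000110101000101010110 | 0 | 1
  78 | 00001101010001010101101 | 0 | 1
  79 | 00011010100010101011011 | 0 | 0
  80 | 00110101000101010110110 | 0 | 1
  81 | 01101010001010101101101 | 0 | 0
  82 | 11010100010101011011010 | 1 | 0

10011110111111000100110010000010111010111011100110111111001110010001110010110000001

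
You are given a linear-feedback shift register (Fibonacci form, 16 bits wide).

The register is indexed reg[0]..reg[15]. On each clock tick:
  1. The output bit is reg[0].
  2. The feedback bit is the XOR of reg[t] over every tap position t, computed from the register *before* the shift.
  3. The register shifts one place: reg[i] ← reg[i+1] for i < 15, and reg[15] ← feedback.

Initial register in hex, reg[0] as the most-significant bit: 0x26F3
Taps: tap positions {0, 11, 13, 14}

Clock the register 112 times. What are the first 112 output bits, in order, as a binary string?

tick  register→output (feedback)
  0  0010011011110011→0 (0)
  1  0100110111100110→0 (0)
  2  1001101111001100→1 (0)
  3  0011011110011000→0 (1)
  4  0110111100110001→0 (1)
  5  1101111001100011→1 (0)
  6  1011110011000110→1 (1)
  7  0111100110001101→0 (1)
  8  1111001100011011→1 (1)
  9  1110011000110111→1 (0)
 10  1100110001101110→1 (1)
 11  1001100011011101→1 (1)
 12  0011000110111011→0 (0)
 13  0110001101110110→0 (1)
 14  1100011011101101→1 (0)
 15  1000110111011010→1 (1)
 16  0001101110110101→0 (0)
 17  0011011101101010→0 (1)
 18  0110111011010101→0 (0)
 19  1101110110101010→1 (0)
 20  1011101101010100→1 (1)
 21  0111011010101001→0 (0)
 22  1110110101010010→1 (1)
 23  1101101010100101→1 (0)
 24  1011010101001010→1 (0)
 25  0110101010010100→0 (0)
 26  1101010100101000→1 (1)
 27  1010101001010001→1 (0)
 28  0101010010100010→0 (1)
 29  1010100101000101→1 (0)
 30  0101001010001010→0 (1)
 31  1010010100010101→1 (1)
 32  0100101000101011→0 (1)
 33  1001010001010111→1 (0)
 34  0010100010101110→0 (0)
 35  0101000101011100→0 (0)
 36  1010001010111000→1 (0)
 37  0100010101110000→0 (1)
 38  1000101011100001→1 (1)
 39  0001010111000011→0 (1)
 40  0010101110000111→0 (0)
 41  0101011100001110→0 (0)
 42  1010111000011100→1 (1)
 43  0101110000111001→0 (1)
 44  1011100001110011→1 (1)
 45  0111000011100111→0 (0)
 46  1110000111001110→1 (1)
 47  1100001110011101→1 (1)
 48  1000011100111011→1 (1)
 49  0000111001110111→0 (1)
 50  0001110011101111→0 (0)
 51  0011100111011110→0 (1)
 52  0111001110111101→0 (0)
 53  1110011101111010→1 (1)
 54  1100111011110101→1 (1)
 55  1001110111101011→1 (0)
 56  0011101111010110→0 (1)
 57  0111011110101101→0 (1)
 58  1110111101011011→1 (1)
 59  1101111010110111→1 (0)
 60  1011110101101110→1 (1)
 61  0111101011011101→0 (0)
 62  1111010110111010→1 (1)
 63  1110101101110101→1 (1)
 64  1101011011101011→1 (0)
 65  1010110111010110→1 (0)
 66  0101101110101100→0 (1)
 67  1011011101011001→1 (0)
 68  0110111010110010→0 (0)
 69  1101110101100100→1 (0)
 70  1011101011001000→1 (1)
 71  0111010110010001→0 (1)
 72  1110101100100011→1 (0)
 73  1101011001000110→1 (1)
 74  1010110010001101→1 (0)
 75  0101100100011010→0 (0)
 76  1011001000110100→1 (1)
 77  0110010001101001→0 (0)
 78  1100100011010010→1 (1)
 79  1001000110100101→1 (0)
 80  0010001101001010→0 (1)
 81  0100011010010101→0 (0)
 82  1000110100101010→1 (0)
 83  0001101001010100→0 (0)
 84  0011010010101000→0 (0)
 85  0110100101010000→0 (1)
 86  1101001010100001→1 (1)
 87  1010010101000011→1 (0)
 88  0100101010000110→0 (0)
 89  1001010100001100→1 (0)
 90  0010101000011000→0 (1)
 91  0101010000110001→0 (1)
 92  1010100001100011→1 (0)
 93  0101000011000110→0 (0)
 94  1010000110001100→1 (0)
 95  0100001100011000→0 (1)
 96  1000011000110001→1 (0)
 97  0000110001100010→0 (1)
 98  0001100011000101→0 (1)
 99  0011000110001011→0 (1)
100  0110001100010111→0 (1)
101  1100011000101111→1 (1)
102  1000110001011111→1 (0)
103  0001100010111110→0 (1)
104  0011000101111101→0 (0)
105  0110001011111010→0 (0)
106  1100010111110100→1 (1)
107  1000101111101001→1 (1)
108  0001011111010011→0 (0)
109  0010111110100110→0 (0)
110  0101111101001100→0 (1)
111  1011111010011001→1 (0)

0010011011110011000110111011010101001010001010111000011100111011110101101110101100100011010010101000011000110001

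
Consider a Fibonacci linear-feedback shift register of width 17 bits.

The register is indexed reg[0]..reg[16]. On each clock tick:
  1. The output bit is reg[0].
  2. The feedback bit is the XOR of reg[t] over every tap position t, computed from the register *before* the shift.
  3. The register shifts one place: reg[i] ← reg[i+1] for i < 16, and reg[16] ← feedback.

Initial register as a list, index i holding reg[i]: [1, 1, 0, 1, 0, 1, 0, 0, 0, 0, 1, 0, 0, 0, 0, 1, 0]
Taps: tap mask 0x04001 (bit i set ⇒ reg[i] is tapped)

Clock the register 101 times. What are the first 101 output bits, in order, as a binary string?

11010100001000010100001001011011110110100110000111010111110010011101000111011111000010011101010100100

tick  register→output (feedback)
  0  11010100001000010→1 (1)
  1  10101000010000101→1 (0)
  2  01010000100001010→0 (0)
  3  10100001000010100→1 (0)
  4  01000010000101000→0 (0)
  5  10000100001010000→1 (1)
  6  00001000010100001→0 (0)
  7  00010000101000010→0 (0)
  8  00100001010000100→0 (1)
  9  01000010100001001→0 (0)
 10  10000101000010010→1 (1)
 11  00001010000100101→0 (1)
 12  00010100001001011→0 (0)
 13  00101000010010110→0 (1)
 14  01010000100101101→0 (1)
 15  10100001001011011→1 (1)
 16  01000010010110111→0 (1)
 17  10000100101101111→1 (0)
 18  00001001011011110→0 (1)
 19  00010010110111101→0 (1)
 20  00100101101111011→0 (0)
 21  01001011011110110→0 (1)
 22  10010110111101101→1 (0)
 23  00101101111011010→0 (0)
 24  01011011110110100→0 (1)
 25  10110111101101001→1 (1)
 26  01101111011010011→0 (0)
 27  11011110110100110→1 (0)
 28  10111101101001100→1 (0)
 29  01111011010011000→0 (0)
 30  11110110100110000→1 (1)
 31  11101101001100001→1 (1)
 32  11011010011000011→1 (1)
 33  10110100110000111→1 (0)
 34  01101001100001110→0 (1)
 35  11010011000011101→1 (0)
 36  10100110000111010→1 (1)
 37  01001100001110101→0 (1)
 38  10011000011101011→1 (1)
 39  00110000111010111→0 (1)
 40  01100001110101111→0 (1)
 41  11000011101011111→1 (0)
 42  10000111010111110→1 (0)
 43  00001110101111100→0 (1)
 44  00011101011111001→0 (0)
 45  00111010111110010→0 (0)
 46  01110101111100100→0 (1)
 47  11101011111001001→1 (1)
 48  11010111110010011→1 (1)
 49  10101111100100111→1 (0)
 50  01011111001001110→0 (1)
 51  10111110010011101→1 (0)
 52  01111100100111010→0 (0)
 53  11111001001110100→1 (0)
 54  11110010011101000→1 (1)
 55  11100100111010001→1 (1)
 56  11001001110100011→1 (1)
 57  10010011101000111→1 (0)
 58  00100111010001110→0 (1)
 59  01001110100011101→0 (1)
 60  10011101000111011→1 (1)
 61  00111010001110111→0 (1)
 62  01110100011101111→0 (1)
 63  11101000111011111→1 (0)
 64  11010001110111110→1 (0)
 65  10100011101111100→1 (0)
 66  01000111011111000→0 (0)
 67  10001110111110000→1 (1)
 68  00011101111100001→0 (0)
 69  00111011111000010→0 (0)
 70  01110111110000100→0 (1)
 71  11101111100001001→1 (1)
 72  11011111000010011→1 (1)
 73  10111110000100111→1 (0)
 74  01111100001001110→0 (1)
 75  11111000010011101→1 (0)
 76  11110000100111010→1 (1)
 77  11100001001110101→1 (0)
 78  11000010011101010→1 (1)
 79  10000100111010101→1 (0)
 80  00001001110101010→0 (0)
 81  00010011101010100→0 (1)
 82  00100111010101001→0 (0)
 83  01001110101010010→0 (0)
 84  10011101010100100→1 (0)
 85  00111010101001000→0 (0)
 86  01110101010010000→0 (0)
 87  11101010100100000→1 (1)
 88  11010101001000001→1 (1)
 89  10101010010000011→1 (1)
 90  01010100100000111→0 (1)
 91  10101001000001111→1 (0)
 92  01010010000011110→0 (1)
 93  10100100000111101→1 (0)
 94  01001000001111010→0 (0)
 95  10010000011110100→1 (0)
 96  00100000111101000→0 (0)
 97  01000001111010000→0 (0)
 98  10000011110100000→1 (1)
 99  00000111101000001→0 (0)
100  00001111010000010→0 (0)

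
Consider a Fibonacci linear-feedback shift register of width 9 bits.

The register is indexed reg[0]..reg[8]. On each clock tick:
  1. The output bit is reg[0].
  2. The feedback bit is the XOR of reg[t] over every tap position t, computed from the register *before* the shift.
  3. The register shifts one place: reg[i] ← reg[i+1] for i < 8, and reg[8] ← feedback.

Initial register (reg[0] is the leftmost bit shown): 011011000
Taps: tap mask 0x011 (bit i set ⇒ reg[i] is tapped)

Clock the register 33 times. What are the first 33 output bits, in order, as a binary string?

step | reg (before) | out | fb
   0 | 011011000 | 0 | 1
   1 | 110110001 | 1 | 0
   2 | 101100010 | 1 | 1
   3 | 011000101 | 0 | 0
   4 | 110001010 | 1 | 1
   5 | 100010101 | 1 | 0
   6 | 000101010 | 0 | 0
   7 | 001010100 | 0 | 1
   8 | 010101001 | 0 | 0
   9 | 101010010 | 1 | 0
  10 | 010100100 | 0 | 0
  11 | 101001000 | 1 | 1
  12 | 010010001 | 0 | 1
  13 | 100100011 | 1 | 1
  14 | 001000111 | 0 | 0
  15 | 010001110 | 0 | 0
  16 | 100011100 | 1 | 0
  17 | 000111000 | 0 | 1
  18 | 001110001 | 0 | 1
  19 | 011100011 | 0 | 0
  20 | 111000110 | 1 | 1
  21 | 110001101 | 1 | 1
  22 | 100011011 | 1 | 0
  23 | 000110110 | 0 | 1
  24 | 001101101 | 0 | 0
  25 | 011011010 | 0 | 1
  26 | 110110101 | 1 | 0
  27 | 101101010 | 1 | 1
  28 | 011010101 | 0 | 1
  29 | 110101011 | 1 | 1
  30 | 101010111 | 1 | 0
  31 | 010101110 | 0 | 0
  32 | 101011100 | 1 | 0

011011000101010010001110001101101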